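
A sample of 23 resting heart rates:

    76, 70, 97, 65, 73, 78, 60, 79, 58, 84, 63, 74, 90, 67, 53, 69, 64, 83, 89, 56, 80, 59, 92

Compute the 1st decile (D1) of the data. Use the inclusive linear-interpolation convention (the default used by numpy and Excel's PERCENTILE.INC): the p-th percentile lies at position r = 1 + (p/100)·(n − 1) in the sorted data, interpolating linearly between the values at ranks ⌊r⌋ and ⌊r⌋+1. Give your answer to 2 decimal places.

58.20

Sorted: 53, 56, 58, 59, 60, 63, 64, 65, 67, 69, 70, 73, 74, 76, 78, 79, 80, 83, 84, 89, 90, 92, 97.
n = 23.
r = 1 + (10/100)·(23 − 1) = 1 + 2.2 = 3.2.
Rank 3 is 58 and rank 4 is 59.
Interpolate: 58 + 0.2·(59 − 58) = 58 + 0.2·1 = 58.2.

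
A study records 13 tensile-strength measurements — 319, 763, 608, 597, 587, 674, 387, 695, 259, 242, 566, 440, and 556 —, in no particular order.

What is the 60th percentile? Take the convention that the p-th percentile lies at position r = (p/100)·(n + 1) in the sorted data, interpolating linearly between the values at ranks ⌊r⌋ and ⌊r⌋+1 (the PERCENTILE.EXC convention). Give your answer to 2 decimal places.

Sorted: 242, 259, 319, 387, 440, 556, 566, 587, 597, 608, 674, 695, 763.
n = 13.
r = (60/100)·(13 + 1) = 8.4.
Rank 8 is 587 and rank 9 is 597.
Interpolate: 587 + 0.4·(597 − 587) = 587 + 0.4·10 = 591.

591.00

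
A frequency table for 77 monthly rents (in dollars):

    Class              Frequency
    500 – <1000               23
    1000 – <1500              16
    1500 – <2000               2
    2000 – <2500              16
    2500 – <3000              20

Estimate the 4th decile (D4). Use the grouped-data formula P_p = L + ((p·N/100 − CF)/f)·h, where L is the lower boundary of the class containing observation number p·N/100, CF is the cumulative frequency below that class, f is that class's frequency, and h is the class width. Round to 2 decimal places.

N = 77; target position k = 40/100 · 77 = 30.8.
Cumulative frequencies: 23, 39, 41, 57, 77.
Observation 30.8 falls in the class 1000 – <1500.
L = 1000, CF = 23, f = 16, h = 500.
P40 = 1000 + ((30.8 − 23)/16)·500 = 1000 + 243.75 = 1243.75.

1243.75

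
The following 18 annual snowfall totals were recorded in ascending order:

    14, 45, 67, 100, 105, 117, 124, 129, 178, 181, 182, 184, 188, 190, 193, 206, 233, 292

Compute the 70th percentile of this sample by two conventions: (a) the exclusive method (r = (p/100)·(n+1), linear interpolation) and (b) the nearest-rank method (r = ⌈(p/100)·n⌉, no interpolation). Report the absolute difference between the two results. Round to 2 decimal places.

0.60

n = 18.
(a) r = 13.3; between ranks 13 (188) and 14 (190): 188.6.
(b) the nearest-rank method: rank 13 → 188.
|188.6 − 188| = 0.6.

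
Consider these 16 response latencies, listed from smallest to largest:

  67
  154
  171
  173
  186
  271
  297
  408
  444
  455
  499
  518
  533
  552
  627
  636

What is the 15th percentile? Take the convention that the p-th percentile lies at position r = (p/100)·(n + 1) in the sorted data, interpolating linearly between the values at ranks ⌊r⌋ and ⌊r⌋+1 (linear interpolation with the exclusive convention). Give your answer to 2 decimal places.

n = 16.
r = (15/100)·(16 + 1) = 2.55.
Rank 2 is 154 and rank 3 is 171.
Interpolate: 154 + 0.55·(171 − 154) = 154 + 0.55·17 = 163.35.

163.35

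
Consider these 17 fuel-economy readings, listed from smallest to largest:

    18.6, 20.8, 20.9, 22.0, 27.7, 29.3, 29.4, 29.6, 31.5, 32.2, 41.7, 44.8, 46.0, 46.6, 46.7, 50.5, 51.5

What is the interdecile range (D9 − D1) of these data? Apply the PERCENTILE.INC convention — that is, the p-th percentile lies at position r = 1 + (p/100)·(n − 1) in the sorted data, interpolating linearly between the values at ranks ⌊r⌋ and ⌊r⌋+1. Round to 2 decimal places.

n = 17.
P10: r = 2.6; ranks 2–3 are 20.8, 20.9; interpolating gives 20.86.
P90: r = 15.4; ranks 15–16 are 46.7, 50.5; interpolating gives 48.22.
Difference: 48.22 − 20.86 = 27.36.

27.36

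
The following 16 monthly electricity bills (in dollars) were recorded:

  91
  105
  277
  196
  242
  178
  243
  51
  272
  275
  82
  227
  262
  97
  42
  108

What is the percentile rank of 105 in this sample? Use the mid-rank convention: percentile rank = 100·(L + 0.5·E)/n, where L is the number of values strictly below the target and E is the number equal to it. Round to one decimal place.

Sorted: 42, 51, 82, 91, 97, 105, 108, 178, 196, 227, 242, 243, 262, 272, 275, 277.
Count below 105: L = 5; count equal: E = 1; n = 16.
Percentile rank = 100·(5 + 0.5·1)/16 = 100·5.5/16 = 34.38.

34.4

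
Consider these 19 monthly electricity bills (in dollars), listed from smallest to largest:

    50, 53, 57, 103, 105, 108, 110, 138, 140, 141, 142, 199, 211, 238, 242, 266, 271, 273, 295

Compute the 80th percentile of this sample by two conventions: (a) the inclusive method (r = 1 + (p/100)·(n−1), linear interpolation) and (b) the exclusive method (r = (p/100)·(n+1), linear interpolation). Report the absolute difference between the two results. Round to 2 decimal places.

n = 19.
(a) r = 15.4; between ranks 15 (242) and 16 (266): 251.6.
(b) r = 16 → value at rank 16 = 266.
|251.6 − 266| = 14.4.

14.40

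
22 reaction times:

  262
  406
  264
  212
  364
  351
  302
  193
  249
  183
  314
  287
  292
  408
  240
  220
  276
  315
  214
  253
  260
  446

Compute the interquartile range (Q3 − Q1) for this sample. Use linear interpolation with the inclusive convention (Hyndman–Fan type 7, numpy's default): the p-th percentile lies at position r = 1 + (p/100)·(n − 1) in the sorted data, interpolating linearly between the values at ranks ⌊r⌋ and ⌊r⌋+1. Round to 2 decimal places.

Sorted: 183, 193, 212, 214, 220, 240, 249, 253, 260, 262, 264, 276, 287, 292, 302, 314, 315, 351, 364, 406, 408, 446.
n = 22.
P25: r = 6.25; ranks 6–7 are 240, 249; interpolating gives 242.25.
P75: r = 16.75; ranks 16–17 are 314, 315; interpolating gives 314.75.
Difference: 314.75 − 242.25 = 72.5.

72.50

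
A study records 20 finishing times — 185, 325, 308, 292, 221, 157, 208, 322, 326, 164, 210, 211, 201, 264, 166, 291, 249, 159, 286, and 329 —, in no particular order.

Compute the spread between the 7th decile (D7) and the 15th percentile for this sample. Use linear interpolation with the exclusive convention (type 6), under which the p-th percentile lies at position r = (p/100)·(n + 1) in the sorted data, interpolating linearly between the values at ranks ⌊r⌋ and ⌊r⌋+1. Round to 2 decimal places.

Sorted: 157, 159, 164, 166, 185, 201, 208, 210, 211, 221, 249, 264, 286, 291, 292, 308, 322, 325, 326, 329.
n = 20.
P15: r = 3.15; ranks 3–4 are 164, 166; interpolating gives 164.3.
P70: r = 14.7; ranks 14–15 are 291, 292; interpolating gives 291.7.
Difference: 291.7 − 164.3 = 127.4.

127.40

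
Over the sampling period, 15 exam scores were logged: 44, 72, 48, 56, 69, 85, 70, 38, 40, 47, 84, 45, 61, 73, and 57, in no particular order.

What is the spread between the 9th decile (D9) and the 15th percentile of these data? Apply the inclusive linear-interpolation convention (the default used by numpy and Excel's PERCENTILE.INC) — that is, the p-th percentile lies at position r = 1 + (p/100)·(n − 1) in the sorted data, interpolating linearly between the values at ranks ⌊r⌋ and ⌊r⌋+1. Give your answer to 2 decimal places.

Sorted: 38, 40, 44, 45, 47, 48, 56, 57, 61, 69, 70, 72, 73, 84, 85.
n = 15.
P15: r = 3.1; ranks 3–4 are 44, 45; interpolating gives 44.1.
P90: r = 13.6; ranks 13–14 are 73, 84; interpolating gives 79.6.
Difference: 79.6 − 44.1 = 35.5.

35.50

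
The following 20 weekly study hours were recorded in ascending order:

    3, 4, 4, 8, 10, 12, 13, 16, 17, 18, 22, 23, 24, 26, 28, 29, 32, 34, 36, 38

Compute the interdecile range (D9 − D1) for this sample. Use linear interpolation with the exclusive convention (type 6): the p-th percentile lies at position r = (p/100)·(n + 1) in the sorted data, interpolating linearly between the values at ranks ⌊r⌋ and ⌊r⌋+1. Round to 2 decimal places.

31.80

n = 20.
P10: r = 2.1; ranks 2–3 are 4, 4; interpolating gives 4.
P90: r = 18.9; ranks 18–19 are 34, 36; interpolating gives 35.8.
Difference: 35.8 − 4 = 31.8.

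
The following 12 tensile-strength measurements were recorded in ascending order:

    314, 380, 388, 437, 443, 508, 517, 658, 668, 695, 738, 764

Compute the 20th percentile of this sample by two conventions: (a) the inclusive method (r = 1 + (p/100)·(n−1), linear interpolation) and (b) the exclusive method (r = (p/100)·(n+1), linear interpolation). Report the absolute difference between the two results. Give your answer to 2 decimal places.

13.00

n = 12.
(a) r = 3.2; between ranks 3 (388) and 4 (437): 397.8.
(b) r = 2.6; between ranks 2 (380) and 3 (388): 384.8.
|397.8 − 384.8| = 13.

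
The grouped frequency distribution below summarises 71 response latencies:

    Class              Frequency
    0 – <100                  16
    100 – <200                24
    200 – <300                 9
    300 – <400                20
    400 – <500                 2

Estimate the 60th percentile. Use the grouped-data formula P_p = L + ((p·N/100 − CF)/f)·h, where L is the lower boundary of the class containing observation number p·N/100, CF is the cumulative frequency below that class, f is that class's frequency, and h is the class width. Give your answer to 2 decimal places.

N = 71; target position k = 60/100 · 71 = 42.6.
Cumulative frequencies: 16, 40, 49, 69, 71.
Observation 42.6 falls in the class 200 – <300.
L = 200, CF = 40, f = 9, h = 100.
P60 = 200 + ((42.6 − 40)/9)·100 = 200 + 28.8889 = 228.889.

228.89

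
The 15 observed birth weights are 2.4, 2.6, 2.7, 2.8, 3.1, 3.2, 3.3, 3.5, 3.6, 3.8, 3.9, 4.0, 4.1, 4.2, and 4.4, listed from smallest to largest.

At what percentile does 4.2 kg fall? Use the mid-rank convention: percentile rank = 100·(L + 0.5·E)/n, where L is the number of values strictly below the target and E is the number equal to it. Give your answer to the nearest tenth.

Count below 4.2: L = 13; count equal: E = 1; n = 15.
Percentile rank = 100·(13 + 0.5·1)/15 = 100·13.5/15 = 90.

90.0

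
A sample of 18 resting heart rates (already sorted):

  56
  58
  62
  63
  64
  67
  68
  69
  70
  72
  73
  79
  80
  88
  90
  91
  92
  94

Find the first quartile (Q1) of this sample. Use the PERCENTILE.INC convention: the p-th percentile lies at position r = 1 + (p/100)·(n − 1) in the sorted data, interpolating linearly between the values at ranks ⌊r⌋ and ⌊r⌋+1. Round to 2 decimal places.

n = 18.
r = 1 + (25/100)·(18 − 1) = 1 + 4.25 = 5.25.
Rank 5 is 64 and rank 6 is 67.
Interpolate: 64 + 0.25·(67 − 64) = 64 + 0.25·3 = 64.75.

64.75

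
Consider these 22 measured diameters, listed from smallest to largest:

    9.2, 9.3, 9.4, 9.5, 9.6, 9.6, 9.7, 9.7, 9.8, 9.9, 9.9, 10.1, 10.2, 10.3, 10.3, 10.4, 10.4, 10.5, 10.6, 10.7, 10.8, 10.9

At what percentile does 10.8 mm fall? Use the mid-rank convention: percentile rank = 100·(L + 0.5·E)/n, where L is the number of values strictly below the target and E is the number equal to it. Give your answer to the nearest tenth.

Count below 10.8: L = 20; count equal: E = 1; n = 22.
Percentile rank = 100·(20 + 0.5·1)/22 = 100·20.5/22 = 93.18.

93.2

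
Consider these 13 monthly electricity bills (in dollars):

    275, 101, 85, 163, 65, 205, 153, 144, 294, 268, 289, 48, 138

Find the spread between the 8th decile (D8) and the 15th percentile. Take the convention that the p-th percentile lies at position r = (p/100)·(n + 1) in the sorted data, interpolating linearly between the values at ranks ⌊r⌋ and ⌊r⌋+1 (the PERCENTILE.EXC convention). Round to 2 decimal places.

Sorted: 48, 65, 85, 101, 138, 144, 153, 163, 205, 268, 275, 289, 294.
n = 13.
P15: r = 2.1; ranks 2–3 are 65, 85; interpolating gives 67.
P80: r = 11.2; ranks 11–12 are 275, 289; interpolating gives 277.8.
Difference: 277.8 − 67 = 210.8.

210.80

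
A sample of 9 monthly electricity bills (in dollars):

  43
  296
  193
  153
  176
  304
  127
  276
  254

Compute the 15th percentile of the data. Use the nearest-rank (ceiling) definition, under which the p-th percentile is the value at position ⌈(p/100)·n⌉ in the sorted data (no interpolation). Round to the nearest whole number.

Sorted: 43, 127, 153, 176, 193, 254, 276, 296, 304.
n = 9.
Position = ⌈15/100 · 9⌉ = ⌈1.35⌉ = 2.
The value at rank 2 is 127.

127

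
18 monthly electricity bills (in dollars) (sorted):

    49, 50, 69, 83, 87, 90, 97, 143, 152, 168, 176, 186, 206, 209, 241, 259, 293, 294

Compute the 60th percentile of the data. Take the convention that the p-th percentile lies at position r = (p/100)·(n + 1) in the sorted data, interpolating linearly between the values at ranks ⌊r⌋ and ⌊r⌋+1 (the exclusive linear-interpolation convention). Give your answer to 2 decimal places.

n = 18.
r = (60/100)·(18 + 1) = 11.4.
Rank 11 is 176 and rank 12 is 186.
Interpolate: 176 + 0.4·(186 − 176) = 176 + 0.4·10 = 180.

180.00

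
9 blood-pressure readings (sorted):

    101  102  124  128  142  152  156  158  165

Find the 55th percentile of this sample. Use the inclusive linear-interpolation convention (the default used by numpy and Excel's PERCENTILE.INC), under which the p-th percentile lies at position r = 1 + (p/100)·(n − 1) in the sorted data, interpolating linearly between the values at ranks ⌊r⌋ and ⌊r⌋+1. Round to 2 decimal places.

n = 9.
r = 1 + (55/100)·(9 − 1) = 1 + 4.4 = 5.4.
Rank 5 is 142 and rank 6 is 152.
Interpolate: 142 + 0.4·(152 − 142) = 142 + 0.4·10 = 146.

146.00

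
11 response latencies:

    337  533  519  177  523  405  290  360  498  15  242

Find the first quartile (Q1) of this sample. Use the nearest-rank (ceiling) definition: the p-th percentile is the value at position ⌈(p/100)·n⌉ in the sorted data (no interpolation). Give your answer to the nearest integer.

242

Sorted: 15, 177, 242, 290, 337, 360, 405, 498, 519, 523, 533.
n = 11.
Position = ⌈25/100 · 11⌉ = ⌈2.75⌉ = 3.
The value at rank 3 is 242.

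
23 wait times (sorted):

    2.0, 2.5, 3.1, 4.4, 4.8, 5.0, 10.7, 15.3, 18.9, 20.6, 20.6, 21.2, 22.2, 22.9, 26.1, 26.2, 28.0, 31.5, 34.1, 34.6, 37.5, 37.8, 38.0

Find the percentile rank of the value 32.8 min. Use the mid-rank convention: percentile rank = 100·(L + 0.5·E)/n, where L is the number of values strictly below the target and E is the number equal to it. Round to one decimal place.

78.3

Count below 32.8: L = 18; count equal: E = 0; n = 23.
Percentile rank = 100·(18 + 0.5·0)/23 = 100·18/23 = 78.26.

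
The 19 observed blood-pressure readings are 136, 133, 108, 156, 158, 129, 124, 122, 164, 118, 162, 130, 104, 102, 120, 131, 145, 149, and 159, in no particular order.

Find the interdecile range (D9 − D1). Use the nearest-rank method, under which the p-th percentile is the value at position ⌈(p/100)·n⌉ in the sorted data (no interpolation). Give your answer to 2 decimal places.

58.00

Sorted: 102, 104, 108, 118, 120, 122, 124, 129, 130, 131, 133, 136, 145, 149, 156, 158, 159, 162, 164.
n = 19.
P10: rank ⌈10/100·19⌉ = 2 → 104.
P90: rank ⌈90/100·19⌉ = 18 → 162.
Difference: 162 − 104 = 58.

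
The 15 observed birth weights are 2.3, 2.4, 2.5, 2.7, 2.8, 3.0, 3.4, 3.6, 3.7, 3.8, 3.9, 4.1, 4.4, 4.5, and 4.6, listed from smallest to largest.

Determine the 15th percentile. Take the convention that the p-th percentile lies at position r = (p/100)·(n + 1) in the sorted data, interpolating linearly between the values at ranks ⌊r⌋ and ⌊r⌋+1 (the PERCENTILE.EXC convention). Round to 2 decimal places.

n = 15.
r = (15/100)·(15 + 1) = 2.4.
Rank 2 is 2.4 and rank 3 is 2.5.
Interpolate: 2.4 + 0.4·(2.5 − 2.4) = 2.4 + 0.4·0.1 = 2.44.

2.44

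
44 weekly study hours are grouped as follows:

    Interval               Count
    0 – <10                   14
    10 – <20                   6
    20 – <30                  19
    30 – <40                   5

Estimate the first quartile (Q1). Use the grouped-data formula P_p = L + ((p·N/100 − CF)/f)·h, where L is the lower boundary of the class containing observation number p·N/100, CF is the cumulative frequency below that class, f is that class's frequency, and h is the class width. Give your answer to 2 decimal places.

7.86

N = 44; target position k = 25/100 · 44 = 11.
Cumulative frequencies: 14, 20, 39, 44.
Observation 11 falls in the class 0 – <10.
L = 0, CF = 0, f = 14, h = 10.
P25 = 0 + ((11 − 0)/14)·10 = 0 + 7.85714 = 7.85714.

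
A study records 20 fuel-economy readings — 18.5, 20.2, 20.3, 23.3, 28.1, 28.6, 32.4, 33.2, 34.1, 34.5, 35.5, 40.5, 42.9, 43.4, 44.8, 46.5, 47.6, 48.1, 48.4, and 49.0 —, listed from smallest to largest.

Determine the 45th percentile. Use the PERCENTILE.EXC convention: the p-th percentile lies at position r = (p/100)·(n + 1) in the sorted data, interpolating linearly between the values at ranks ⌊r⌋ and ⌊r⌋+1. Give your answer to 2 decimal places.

n = 20.
r = (45/100)·(20 + 1) = 9.45.
Rank 9 is 34.1 and rank 10 is 34.5.
Interpolate: 34.1 + 0.45·(34.5 − 34.1) = 34.1 + 0.45·0.4 = 34.28.

34.28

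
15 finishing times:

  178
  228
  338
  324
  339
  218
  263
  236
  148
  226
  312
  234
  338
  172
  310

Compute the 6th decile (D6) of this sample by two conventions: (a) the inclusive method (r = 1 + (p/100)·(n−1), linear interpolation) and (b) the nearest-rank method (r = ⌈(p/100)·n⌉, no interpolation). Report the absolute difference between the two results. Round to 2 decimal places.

18.80

Sorted: 148, 172, 178, 218, 226, 228, 234, 236, 263, 310, 312, 324, 338, 338, 339.
n = 15.
(a) r = 9.4; between ranks 9 (263) and 10 (310): 281.8.
(b) the nearest-rank method: rank 9 → 263.
|281.8 − 263| = 18.8.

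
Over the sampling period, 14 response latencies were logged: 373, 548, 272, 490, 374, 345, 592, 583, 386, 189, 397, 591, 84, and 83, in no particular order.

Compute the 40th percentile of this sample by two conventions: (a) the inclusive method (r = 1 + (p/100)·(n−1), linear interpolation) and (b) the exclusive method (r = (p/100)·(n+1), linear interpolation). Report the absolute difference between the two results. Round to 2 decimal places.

Sorted: 83, 84, 189, 272, 345, 373, 374, 386, 397, 490, 548, 583, 591, 592.
n = 14.
(a) r = 6.2; between ranks 6 (373) and 7 (374): 373.2.
(b) r = 6 → value at rank 6 = 373.
|373.2 − 373| = 0.2.

0.20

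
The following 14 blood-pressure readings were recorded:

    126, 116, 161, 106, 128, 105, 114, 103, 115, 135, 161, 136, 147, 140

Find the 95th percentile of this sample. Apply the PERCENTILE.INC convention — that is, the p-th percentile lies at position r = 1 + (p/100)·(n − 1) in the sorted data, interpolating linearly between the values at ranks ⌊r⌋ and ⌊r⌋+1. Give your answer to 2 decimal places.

161.00

Sorted: 103, 105, 106, 114, 115, 116, 126, 128, 135, 136, 140, 147, 161, 161.
n = 14.
r = 1 + (95/100)·(14 − 1) = 1 + 12.35 = 13.35.
Rank 13 is 161 and rank 14 is 161.
Interpolate: 161 + 0.35·(161 − 161) = 161 + 0.35·0 = 161.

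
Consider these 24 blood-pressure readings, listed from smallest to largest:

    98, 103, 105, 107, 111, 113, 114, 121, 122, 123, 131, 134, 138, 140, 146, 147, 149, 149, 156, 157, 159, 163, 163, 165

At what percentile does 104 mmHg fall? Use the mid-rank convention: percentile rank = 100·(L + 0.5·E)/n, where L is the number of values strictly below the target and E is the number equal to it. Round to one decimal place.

8.3

Count below 104: L = 2; count equal: E = 0; n = 24.
Percentile rank = 100·(2 + 0.5·0)/24 = 100·2/24 = 8.333.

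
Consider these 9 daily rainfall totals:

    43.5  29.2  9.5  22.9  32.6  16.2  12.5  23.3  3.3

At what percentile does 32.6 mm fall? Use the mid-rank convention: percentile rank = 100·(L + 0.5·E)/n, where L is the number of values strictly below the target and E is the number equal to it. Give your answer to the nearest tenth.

83.3

Sorted: 3.3, 9.5, 12.5, 16.2, 22.9, 23.3, 29.2, 32.6, 43.5.
Count below 32.6: L = 7; count equal: E = 1; n = 9.
Percentile rank = 100·(7 + 0.5·1)/9 = 100·7.5/9 = 83.33.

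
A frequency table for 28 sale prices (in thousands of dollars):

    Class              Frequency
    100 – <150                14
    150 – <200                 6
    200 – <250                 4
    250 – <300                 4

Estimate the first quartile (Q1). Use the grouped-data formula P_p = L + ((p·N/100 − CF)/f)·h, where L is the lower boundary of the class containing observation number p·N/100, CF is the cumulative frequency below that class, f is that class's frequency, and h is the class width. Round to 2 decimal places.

N = 28; target position k = 25/100 · 28 = 7.
Cumulative frequencies: 14, 20, 24, 28.
Observation 7 falls in the class 100 – <150.
L = 100, CF = 0, f = 14, h = 50.
P25 = 100 + ((7 − 0)/14)·50 = 100 + 25 = 125.

125.00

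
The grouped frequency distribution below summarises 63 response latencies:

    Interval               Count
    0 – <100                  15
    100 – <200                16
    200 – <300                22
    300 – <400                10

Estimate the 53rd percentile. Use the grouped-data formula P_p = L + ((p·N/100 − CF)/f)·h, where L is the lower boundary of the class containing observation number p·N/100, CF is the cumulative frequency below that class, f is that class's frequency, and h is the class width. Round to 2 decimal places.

N = 63; target position k = 53/100 · 63 = 33.39.
Cumulative frequencies: 15, 31, 53, 63.
Observation 33.39 falls in the class 200 – <300.
L = 200, CF = 31, f = 22, h = 100.
P53 = 200 + ((33.39 − 31)/22)·100 = 200 + 10.8636 = 210.864.

210.86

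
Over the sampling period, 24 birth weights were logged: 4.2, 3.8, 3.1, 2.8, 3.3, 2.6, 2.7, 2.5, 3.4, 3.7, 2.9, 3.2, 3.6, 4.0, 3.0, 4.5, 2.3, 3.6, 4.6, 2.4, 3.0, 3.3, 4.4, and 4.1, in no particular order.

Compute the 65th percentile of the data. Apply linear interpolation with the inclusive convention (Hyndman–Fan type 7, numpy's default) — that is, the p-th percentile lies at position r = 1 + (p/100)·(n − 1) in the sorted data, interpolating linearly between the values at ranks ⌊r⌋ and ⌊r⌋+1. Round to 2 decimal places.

Sorted: 2.3, 2.4, 2.5, 2.6, 2.7, 2.8, 2.9, 3.0, 3.0, 3.1, 3.2, 3.3, 3.3, 3.4, 3.6, 3.6, 3.7, 3.8, 4.0, 4.1, 4.2, 4.4, 4.5, 4.6.
n = 24.
r = 1 + (65/100)·(24 − 1) = 1 + 14.95 = 15.95.
Rank 15 is 3.6 and rank 16 is 3.6.
Interpolate: 3.6 + 0.95·(3.6 − 3.6) = 3.6 + 0.95·0 = 3.6.

3.60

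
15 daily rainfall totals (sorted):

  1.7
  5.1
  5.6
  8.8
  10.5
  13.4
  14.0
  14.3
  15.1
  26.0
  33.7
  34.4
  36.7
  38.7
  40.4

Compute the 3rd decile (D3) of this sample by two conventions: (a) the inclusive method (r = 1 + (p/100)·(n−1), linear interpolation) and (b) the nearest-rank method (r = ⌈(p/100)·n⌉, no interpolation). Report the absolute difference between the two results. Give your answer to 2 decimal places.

n = 15.
(a) r = 5.2; between ranks 5 (10.5) and 6 (13.4): 11.08.
(b) the nearest-rank method: rank 5 → 10.5.
|11.08 − 10.5| = 0.58.

0.58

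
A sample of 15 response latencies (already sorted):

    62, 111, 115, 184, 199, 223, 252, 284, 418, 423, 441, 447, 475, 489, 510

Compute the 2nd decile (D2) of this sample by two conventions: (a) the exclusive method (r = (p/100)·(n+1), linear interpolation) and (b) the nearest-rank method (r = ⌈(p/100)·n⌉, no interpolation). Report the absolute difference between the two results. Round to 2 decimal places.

n = 15.
(a) r = 3.2; between ranks 3 (115) and 4 (184): 128.8.
(b) the nearest-rank method: rank 3 → 115.
|128.8 − 115| = 13.8.

13.80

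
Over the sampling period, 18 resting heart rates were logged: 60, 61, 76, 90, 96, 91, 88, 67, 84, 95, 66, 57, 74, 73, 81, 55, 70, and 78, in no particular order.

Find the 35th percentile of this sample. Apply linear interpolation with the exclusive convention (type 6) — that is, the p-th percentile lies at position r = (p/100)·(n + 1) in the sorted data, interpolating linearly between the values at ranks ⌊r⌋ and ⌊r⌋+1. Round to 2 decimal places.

68.95

Sorted: 55, 57, 60, 61, 66, 67, 70, 73, 74, 76, 78, 81, 84, 88, 90, 91, 95, 96.
n = 18.
r = (35/100)·(18 + 1) = 6.65.
Rank 6 is 67 and rank 7 is 70.
Interpolate: 67 + 0.65·(70 − 67) = 67 + 0.65·3 = 68.95.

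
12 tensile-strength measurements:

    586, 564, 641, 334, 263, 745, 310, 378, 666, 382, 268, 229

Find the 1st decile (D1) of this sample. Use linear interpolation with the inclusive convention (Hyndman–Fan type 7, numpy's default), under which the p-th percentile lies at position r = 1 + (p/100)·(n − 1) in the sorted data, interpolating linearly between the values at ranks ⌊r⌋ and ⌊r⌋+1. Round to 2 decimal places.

Sorted: 229, 263, 268, 310, 334, 378, 382, 564, 586, 641, 666, 745.
n = 12.
r = 1 + (10/100)·(12 − 1) = 1 + 1.1 = 2.1.
Rank 2 is 263 and rank 3 is 268.
Interpolate: 263 + 0.1·(268 − 263) = 263 + 0.1·5 = 263.5.

263.50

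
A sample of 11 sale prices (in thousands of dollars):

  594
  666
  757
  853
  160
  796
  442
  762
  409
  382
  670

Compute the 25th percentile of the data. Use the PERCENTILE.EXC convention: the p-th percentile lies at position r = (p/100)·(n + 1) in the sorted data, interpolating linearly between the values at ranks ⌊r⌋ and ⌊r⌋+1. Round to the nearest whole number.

409

Sorted: 160, 382, 409, 442, 594, 666, 670, 757, 762, 796, 853.
n = 11.
r = (25/100)·(11 + 1) = 3.
r is an integer, so P25 is the value at rank 3: 409.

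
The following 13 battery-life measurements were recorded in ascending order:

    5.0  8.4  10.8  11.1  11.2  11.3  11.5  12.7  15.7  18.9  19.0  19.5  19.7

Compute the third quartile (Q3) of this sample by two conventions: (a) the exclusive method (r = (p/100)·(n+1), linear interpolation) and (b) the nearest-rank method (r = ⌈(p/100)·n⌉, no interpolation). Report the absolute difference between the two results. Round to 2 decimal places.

0.05

n = 13.
(a) r = 10.5; between ranks 10 (18.9) and 11 (19.0): 18.95.
(b) the nearest-rank method: rank 10 → 18.9.
|18.95 − 18.9| = 0.05.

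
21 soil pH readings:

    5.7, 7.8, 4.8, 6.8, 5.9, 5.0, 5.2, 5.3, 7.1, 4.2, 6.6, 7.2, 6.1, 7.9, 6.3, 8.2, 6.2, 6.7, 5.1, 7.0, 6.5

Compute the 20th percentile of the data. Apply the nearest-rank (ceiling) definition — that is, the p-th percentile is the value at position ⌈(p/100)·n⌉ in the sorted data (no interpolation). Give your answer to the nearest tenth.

5.2

Sorted: 4.2, 4.8, 5.0, 5.1, 5.2, 5.3, 5.7, 5.9, 6.1, 6.2, 6.3, 6.5, 6.6, 6.7, 6.8, 7.0, 7.1, 7.2, 7.8, 7.9, 8.2.
n = 21.
Position = ⌈20/100 · 21⌉ = ⌈4.2⌉ = 5.
The value at rank 5 is 5.2.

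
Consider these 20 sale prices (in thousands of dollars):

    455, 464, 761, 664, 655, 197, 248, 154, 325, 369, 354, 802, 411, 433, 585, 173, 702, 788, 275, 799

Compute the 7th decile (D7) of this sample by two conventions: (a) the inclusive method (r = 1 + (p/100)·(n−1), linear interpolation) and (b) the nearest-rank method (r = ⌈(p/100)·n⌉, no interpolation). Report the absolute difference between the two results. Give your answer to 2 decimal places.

Sorted: 154, 173, 197, 248, 275, 325, 354, 369, 411, 433, 455, 464, 585, 655, 664, 702, 761, 788, 799, 802.
n = 20.
(a) r = 14.3; between ranks 14 (655) and 15 (664): 657.7.
(b) the nearest-rank method: rank 14 → 655.
|657.7 − 655| = 2.7.

2.70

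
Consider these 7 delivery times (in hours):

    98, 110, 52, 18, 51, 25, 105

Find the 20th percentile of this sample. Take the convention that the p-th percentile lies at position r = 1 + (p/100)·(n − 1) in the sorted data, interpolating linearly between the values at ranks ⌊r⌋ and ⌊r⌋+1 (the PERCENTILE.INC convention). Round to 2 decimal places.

30.20

Sorted: 18, 25, 51, 52, 98, 105, 110.
n = 7.
r = 1 + (20/100)·(7 − 1) = 1 + 1.2 = 2.2.
Rank 2 is 25 and rank 3 is 51.
Interpolate: 25 + 0.2·(51 − 25) = 25 + 0.2·26 = 30.2.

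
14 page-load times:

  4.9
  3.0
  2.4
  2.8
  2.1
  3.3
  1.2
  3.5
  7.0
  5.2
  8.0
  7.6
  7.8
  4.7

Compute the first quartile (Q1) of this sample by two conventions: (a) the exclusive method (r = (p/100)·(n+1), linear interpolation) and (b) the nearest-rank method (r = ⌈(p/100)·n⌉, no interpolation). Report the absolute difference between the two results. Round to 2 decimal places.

0.10

Sorted: 1.2, 2.1, 2.4, 2.8, 3.0, 3.3, 3.5, 4.7, 4.9, 5.2, 7.0, 7.6, 7.8, 8.0.
n = 14.
(a) r = 3.75; between ranks 3 (2.4) and 4 (2.8): 2.7.
(b) the nearest-rank method: rank 4 → 2.8.
|2.7 − 2.8| = 0.1.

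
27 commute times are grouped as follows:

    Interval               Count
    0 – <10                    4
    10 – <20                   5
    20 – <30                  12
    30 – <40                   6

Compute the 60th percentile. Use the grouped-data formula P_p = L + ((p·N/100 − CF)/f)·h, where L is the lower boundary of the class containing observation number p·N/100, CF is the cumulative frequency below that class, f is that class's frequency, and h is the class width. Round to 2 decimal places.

N = 27; target position k = 60/100 · 27 = 16.2.
Cumulative frequencies: 4, 9, 21, 27.
Observation 16.2 falls in the class 20 – <30.
L = 20, CF = 9, f = 12, h = 10.
P60 = 20 + ((16.2 − 9)/12)·10 = 20 + 6 = 26.

26.00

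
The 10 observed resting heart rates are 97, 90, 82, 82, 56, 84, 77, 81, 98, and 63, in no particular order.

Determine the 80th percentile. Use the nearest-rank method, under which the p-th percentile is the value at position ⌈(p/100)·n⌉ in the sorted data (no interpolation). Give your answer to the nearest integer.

Sorted: 56, 63, 77, 81, 82, 82, 84, 90, 97, 98.
n = 10.
Position = ⌈80/100 · 10⌉ = ⌈8⌉ = 8.
The value at rank 8 is 90.

90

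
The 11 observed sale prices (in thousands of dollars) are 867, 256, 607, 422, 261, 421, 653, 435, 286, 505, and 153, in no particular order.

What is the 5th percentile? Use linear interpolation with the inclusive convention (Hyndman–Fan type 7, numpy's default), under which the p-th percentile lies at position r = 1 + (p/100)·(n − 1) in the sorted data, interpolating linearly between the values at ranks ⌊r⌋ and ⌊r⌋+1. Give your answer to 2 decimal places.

Sorted: 153, 256, 261, 286, 421, 422, 435, 505, 607, 653, 867.
n = 11.
r = 1 + (5/100)·(11 − 1) = 1 + 0.5 = 1.5.
Rank 1 is 153 and rank 2 is 256.
Interpolate: 153 + 0.5·(256 − 153) = 153 + 0.5·103 = 204.5.

204.50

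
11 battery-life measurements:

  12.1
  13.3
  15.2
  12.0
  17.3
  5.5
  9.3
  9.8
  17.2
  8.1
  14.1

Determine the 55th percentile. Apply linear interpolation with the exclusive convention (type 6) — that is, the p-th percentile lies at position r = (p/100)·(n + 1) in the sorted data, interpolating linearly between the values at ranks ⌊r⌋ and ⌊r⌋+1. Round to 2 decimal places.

Sorted: 5.5, 8.1, 9.3, 9.8, 12.0, 12.1, 13.3, 14.1, 15.2, 17.2, 17.3.
n = 11.
r = (55/100)·(11 + 1) = 6.6.
Rank 6 is 12.1 and rank 7 is 13.3.
Interpolate: 12.1 + 0.6·(13.3 − 12.1) = 12.1 + 0.6·1.2 = 12.82.

12.82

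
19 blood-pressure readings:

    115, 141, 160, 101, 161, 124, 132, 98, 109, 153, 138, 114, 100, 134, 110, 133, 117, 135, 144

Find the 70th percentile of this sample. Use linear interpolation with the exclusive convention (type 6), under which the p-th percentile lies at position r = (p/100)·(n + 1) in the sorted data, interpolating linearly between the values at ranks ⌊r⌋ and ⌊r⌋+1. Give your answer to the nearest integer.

Sorted: 98, 100, 101, 109, 110, 114, 115, 117, 124, 132, 133, 134, 135, 138, 141, 144, 153, 160, 161.
n = 19.
r = (70/100)·(19 + 1) = 14.
r is an integer, so P70 is the value at rank 14: 138.

138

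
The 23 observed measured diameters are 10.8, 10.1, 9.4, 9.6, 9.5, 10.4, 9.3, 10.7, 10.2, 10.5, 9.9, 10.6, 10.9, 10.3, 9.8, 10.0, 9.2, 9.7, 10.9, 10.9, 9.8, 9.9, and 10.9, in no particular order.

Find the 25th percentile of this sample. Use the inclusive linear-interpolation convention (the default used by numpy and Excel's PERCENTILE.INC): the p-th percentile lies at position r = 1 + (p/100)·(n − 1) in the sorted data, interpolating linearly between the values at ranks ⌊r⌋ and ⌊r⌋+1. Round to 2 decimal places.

Sorted: 9.2, 9.3, 9.4, 9.5, 9.6, 9.7, 9.8, 9.8, 9.9, 9.9, 10.0, 10.1, 10.2, 10.3, 10.4, 10.5, 10.6, 10.7, 10.8, 10.9, 10.9, 10.9, 10.9.
n = 23.
r = 1 + (25/100)·(23 − 1) = 1 + 5.5 = 6.5.
Rank 6 is 9.7 and rank 7 is 9.8.
Interpolate: 9.7 + 0.5·(9.8 − 9.7) = 9.7 + 0.5·0.1 = 9.75.

9.75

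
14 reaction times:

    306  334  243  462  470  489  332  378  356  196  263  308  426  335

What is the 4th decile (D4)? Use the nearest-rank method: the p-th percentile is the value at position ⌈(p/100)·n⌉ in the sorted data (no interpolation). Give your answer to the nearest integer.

Sorted: 196, 243, 263, 306, 308, 332, 334, 335, 356, 378, 426, 462, 470, 489.
n = 14.
Position = ⌈40/100 · 14⌉ = ⌈5.6⌉ = 6.
The value at rank 6 is 332.

332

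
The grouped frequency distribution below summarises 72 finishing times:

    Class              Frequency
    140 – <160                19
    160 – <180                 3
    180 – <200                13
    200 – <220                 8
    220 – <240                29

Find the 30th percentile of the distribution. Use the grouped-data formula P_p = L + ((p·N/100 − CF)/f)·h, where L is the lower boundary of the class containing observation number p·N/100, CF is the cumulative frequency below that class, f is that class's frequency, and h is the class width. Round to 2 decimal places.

N = 72; target position k = 30/100 · 72 = 21.6.
Cumulative frequencies: 19, 22, 35, 43, 72.
Observation 21.6 falls in the class 160 – <180.
L = 160, CF = 19, f = 3, h = 20.
P30 = 160 + ((21.6 − 19)/3)·20 = 160 + 17.3333 = 177.333.

177.33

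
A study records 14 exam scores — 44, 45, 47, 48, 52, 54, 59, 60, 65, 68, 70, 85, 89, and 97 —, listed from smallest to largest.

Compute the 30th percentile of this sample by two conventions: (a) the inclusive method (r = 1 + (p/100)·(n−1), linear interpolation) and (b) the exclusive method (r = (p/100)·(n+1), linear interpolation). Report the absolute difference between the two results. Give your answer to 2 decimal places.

1.60

n = 14.
(a) r = 4.9; between ranks 4 (48) and 5 (52): 51.6.
(b) r = 4.5; between ranks 4 (48) and 5 (52): 50.
|51.6 − 50| = 1.6.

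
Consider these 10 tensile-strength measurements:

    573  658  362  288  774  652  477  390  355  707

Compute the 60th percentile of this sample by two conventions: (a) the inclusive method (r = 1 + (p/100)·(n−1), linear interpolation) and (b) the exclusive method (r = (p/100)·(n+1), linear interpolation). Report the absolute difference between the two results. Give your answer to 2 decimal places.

Sorted: 288, 355, 362, 390, 477, 573, 652, 658, 707, 774.
n = 10.
(a) r = 6.4; between ranks 6 (573) and 7 (652): 604.6.
(b) r = 6.6; between ranks 6 (573) and 7 (652): 620.4.
|604.6 − 620.4| = 15.8.

15.80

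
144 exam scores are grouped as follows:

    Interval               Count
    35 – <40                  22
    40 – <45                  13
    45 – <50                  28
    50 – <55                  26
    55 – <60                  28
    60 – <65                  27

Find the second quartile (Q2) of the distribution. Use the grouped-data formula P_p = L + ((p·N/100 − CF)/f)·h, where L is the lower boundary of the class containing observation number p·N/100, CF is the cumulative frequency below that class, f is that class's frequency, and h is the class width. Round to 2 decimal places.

51.73

N = 144; target position k = 50/100 · 144 = 72.
Cumulative frequencies: 22, 35, 63, 89, 117, 144.
Observation 72 falls in the class 50 – <55.
L = 50, CF = 63, f = 26, h = 5.
P50 = 50 + ((72 − 63)/26)·5 = 50 + 1.73077 = 51.7308.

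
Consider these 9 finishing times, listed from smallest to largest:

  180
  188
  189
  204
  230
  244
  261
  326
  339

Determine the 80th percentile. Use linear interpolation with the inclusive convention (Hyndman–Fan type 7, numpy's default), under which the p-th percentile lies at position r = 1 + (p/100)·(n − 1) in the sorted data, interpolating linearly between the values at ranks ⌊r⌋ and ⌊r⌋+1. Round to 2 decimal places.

n = 9.
r = 1 + (80/100)·(9 − 1) = 1 + 6.4 = 7.4.
Rank 7 is 261 and rank 8 is 326.
Interpolate: 261 + 0.4·(326 − 261) = 261 + 0.4·65 = 287.

287.00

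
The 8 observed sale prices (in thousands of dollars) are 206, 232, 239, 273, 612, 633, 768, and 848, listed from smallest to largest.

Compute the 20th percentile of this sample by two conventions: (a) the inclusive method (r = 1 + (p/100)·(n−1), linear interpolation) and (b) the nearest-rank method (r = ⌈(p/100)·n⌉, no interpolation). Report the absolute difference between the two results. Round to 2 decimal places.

n = 8.
(a) r = 2.4; between ranks 2 (232) and 3 (239): 234.8.
(b) the nearest-rank method: rank 2 → 232.
|234.8 − 232| = 2.8.

2.80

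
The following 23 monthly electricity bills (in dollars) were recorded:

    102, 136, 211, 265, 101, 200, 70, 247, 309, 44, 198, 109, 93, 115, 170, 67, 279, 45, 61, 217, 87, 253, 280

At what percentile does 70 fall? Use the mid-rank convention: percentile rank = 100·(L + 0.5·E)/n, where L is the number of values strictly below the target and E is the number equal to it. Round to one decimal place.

19.6

Sorted: 44, 45, 61, 67, 70, 87, 93, 101, 102, 109, 115, 136, 170, 198, 200, 211, 217, 247, 253, 265, 279, 280, 309.
Count below 70: L = 4; count equal: E = 1; n = 23.
Percentile rank = 100·(4 + 0.5·1)/23 = 100·4.5/23 = 19.57.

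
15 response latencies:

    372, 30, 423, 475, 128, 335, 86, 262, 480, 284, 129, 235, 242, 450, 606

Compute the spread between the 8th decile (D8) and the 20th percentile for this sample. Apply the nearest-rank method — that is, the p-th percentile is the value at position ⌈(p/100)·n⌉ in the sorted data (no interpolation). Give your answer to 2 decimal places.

Sorted: 30, 86, 128, 129, 235, 242, 262, 284, 335, 372, 423, 450, 475, 480, 606.
n = 15.
P20: rank ⌈20/100·15⌉ = 3 → 128.
P80: rank ⌈80/100·15⌉ = 12 → 450.
Difference: 450 − 128 = 322.

322.00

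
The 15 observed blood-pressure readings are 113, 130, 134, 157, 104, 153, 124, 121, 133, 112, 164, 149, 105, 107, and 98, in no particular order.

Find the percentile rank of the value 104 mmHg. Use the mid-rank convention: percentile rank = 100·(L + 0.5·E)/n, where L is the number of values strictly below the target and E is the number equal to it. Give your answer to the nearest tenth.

10.0

Sorted: 98, 104, 105, 107, 112, 113, 121, 124, 130, 133, 134, 149, 153, 157, 164.
Count below 104: L = 1; count equal: E = 1; n = 15.
Percentile rank = 100·(1 + 0.5·1)/15 = 100·1.5/15 = 10.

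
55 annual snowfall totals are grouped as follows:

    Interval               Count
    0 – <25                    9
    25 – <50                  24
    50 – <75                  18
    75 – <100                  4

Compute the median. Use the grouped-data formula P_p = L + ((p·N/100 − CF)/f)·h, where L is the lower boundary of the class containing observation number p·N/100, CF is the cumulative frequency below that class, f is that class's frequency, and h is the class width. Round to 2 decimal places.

44.27

N = 55; target position k = 50/100 · 55 = 27.5.
Cumulative frequencies: 9, 33, 51, 55.
Observation 27.5 falls in the class 25 – <50.
L = 25, CF = 9, f = 24, h = 25.
P50 = 25 + ((27.5 − 9)/24)·25 = 25 + 19.2708 = 44.2708.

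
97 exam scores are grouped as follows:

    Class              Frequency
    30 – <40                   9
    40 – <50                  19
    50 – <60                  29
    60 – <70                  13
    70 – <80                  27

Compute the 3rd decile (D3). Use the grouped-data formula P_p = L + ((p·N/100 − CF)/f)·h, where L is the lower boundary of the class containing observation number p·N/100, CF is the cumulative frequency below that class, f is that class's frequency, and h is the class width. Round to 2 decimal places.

50.38

N = 97; target position k = 30/100 · 97 = 29.1.
Cumulative frequencies: 9, 28, 57, 70, 97.
Observation 29.1 falls in the class 50 – <60.
L = 50, CF = 28, f = 29, h = 10.
P30 = 50 + ((29.1 − 28)/29)·10 = 50 + 0.37931 = 50.3793.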